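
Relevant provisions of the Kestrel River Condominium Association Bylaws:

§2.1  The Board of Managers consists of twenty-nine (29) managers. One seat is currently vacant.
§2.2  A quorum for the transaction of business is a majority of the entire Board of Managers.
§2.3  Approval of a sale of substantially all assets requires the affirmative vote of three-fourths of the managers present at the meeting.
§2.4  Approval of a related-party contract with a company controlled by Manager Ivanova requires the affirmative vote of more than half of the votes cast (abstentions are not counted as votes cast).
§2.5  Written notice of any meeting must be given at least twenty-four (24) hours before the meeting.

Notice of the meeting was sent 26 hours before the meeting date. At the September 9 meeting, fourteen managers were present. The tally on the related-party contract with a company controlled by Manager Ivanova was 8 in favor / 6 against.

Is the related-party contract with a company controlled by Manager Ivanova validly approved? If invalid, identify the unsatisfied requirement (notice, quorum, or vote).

Invalid — quorum requirement not satisfied.

Notice: 26 hours given; 24 required (26 ≥ 24). Satisfied.
Quorum: 14 present; quorum is 15. Not satisfied.
Vote: the related-party contract with a company controlled by Manager Ivanova requires a majority of the votes cast (14). A majority of 14 is 8, so 8 affirmative votes are needed; 8 voted in favor. Satisfied. (Moot — without a quorum no business can be validly transacted.)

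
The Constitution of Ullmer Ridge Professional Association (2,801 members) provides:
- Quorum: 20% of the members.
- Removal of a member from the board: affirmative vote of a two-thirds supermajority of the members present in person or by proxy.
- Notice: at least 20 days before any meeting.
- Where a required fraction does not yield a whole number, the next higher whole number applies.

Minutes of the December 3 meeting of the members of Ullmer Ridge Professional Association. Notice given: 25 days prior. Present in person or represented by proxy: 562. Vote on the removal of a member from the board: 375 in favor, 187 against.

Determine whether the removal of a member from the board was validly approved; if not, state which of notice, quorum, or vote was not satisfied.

Valid — all requirements satisfied.

Notice: 25 days given; 20 required. Satisfied.
Quorum: 20% of 2,801 = 560.20, rounded up to 561; 562 present. Satisfied.
Vote: requires two-thirds of those present (562); 2/3 of 562 = 374.67, rounded up to 375, so 375 needed; 375 in favor. Satisfied.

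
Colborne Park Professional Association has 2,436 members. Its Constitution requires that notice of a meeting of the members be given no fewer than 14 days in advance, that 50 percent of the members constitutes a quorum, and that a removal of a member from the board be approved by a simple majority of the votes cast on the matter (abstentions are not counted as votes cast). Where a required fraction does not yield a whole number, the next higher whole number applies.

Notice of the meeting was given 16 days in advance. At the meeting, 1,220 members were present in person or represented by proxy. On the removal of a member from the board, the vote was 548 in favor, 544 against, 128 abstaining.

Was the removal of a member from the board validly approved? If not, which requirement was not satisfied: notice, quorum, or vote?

Notice: 16 days given; 14 required. Satisfied.
Quorum: 50% of 2,436 = 1,218; 1,220 present. Satisfied.
Vote: requires a majority of the votes cast (1,220 − 128 abstaining = 1,092); a majority of 1092 is 547, so 547 needed; 548 in favor. Satisfied.

Valid — all requirements satisfied.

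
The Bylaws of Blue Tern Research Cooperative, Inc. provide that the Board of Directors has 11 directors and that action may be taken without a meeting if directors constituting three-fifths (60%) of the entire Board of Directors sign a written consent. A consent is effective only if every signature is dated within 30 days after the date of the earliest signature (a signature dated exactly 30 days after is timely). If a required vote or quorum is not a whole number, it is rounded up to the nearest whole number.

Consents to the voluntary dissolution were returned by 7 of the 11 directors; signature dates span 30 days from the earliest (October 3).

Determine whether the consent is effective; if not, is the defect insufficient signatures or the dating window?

Signatures required: three-fifths (60%) of 11 — 3/5 of 11 = 6.60, rounded up to 7, so 7 needed; 7 signed. Sufficient.
Dating window: the latest signature is 30 days after the earliest; the limit is 30 days. Within the window.

Effective — both the signature and dating-window requirements are satisfied.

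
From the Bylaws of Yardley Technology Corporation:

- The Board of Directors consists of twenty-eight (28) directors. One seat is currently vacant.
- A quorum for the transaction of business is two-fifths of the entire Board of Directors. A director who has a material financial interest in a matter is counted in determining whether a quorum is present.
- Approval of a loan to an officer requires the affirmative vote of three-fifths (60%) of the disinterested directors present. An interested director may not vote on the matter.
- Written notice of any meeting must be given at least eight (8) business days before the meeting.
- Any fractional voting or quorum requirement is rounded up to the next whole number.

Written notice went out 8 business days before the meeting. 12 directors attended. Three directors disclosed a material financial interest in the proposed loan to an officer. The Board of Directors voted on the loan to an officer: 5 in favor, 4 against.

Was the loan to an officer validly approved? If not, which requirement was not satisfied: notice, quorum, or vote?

Notice: 8 business days given; 8 required (8 ≥ 8). Satisfied.
Quorum: 12 present (interested directors count toward quorum); quorum is 12. Satisfied.
Vote: the loan to an officer requires three-fifths of the disinterested directors present (12 − 3 = 9). 3/5 of 9 = 5.40, rounded up to 6, so 6 affirmative votes are needed; 5 voted in favor. Not satisfied.

Invalid — vote requirement not satisfied.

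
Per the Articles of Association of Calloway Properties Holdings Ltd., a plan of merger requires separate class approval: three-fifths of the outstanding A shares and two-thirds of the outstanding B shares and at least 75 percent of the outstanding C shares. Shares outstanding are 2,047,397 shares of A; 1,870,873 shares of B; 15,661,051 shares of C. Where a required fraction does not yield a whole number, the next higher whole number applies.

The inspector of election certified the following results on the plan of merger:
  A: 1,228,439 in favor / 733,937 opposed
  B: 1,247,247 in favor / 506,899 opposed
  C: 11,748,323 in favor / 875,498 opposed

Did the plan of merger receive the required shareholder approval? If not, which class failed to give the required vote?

A: 3/5 of 2047397 = 1228438.20, rounded up to 1228439; 1,228,439 required, 1,228,439 in favor — approved.
B: 2/3 of 1870873 = 1247248.67, rounded up to 1247249; 1,247,249 required, 1,247,247 in favor — not approved.
C: 3/4 of 15661051 = 11745788.25, rounded up to 11745789; 11,745,789 required, 11,748,323 in favor — approved.

Not approved — the B shares did not give the required vote.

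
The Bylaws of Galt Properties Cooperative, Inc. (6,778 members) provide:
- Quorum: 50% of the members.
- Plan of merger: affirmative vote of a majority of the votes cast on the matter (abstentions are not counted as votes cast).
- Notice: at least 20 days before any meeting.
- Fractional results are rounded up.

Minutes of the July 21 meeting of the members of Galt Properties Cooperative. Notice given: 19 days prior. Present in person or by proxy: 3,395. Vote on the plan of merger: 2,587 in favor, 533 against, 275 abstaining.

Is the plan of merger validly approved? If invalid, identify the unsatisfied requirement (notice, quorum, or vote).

Invalid — notice requirement not satisfied.

Notice: 19 days given; 20 required. Not satisfied.
Quorum: 50% of 6,778 = 3,389; 3,395 present. Satisfied.
Vote: requires a majority of the votes cast (3,395 − 275 abstaining = 3,120); a majority of 3120 is 1561, so 1,561 needed; 2,587 in favor. Satisfied.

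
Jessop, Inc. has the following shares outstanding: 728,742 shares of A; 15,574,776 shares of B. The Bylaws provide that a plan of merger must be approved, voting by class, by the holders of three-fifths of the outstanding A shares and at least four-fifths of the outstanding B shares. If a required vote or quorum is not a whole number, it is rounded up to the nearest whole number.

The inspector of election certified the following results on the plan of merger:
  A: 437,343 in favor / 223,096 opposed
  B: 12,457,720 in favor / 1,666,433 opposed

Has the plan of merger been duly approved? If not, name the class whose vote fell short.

A: 3/5 of 728742 = 437245.20, rounded up to 437246; 437,246 required, 437,343 in favor — approved.
B: 4/5 of 15574776 = 12459820.80, rounded up to 12459821; 12,459,821 required, 12,457,720 in favor — not approved.

Not approved — the B shares did not give the required vote.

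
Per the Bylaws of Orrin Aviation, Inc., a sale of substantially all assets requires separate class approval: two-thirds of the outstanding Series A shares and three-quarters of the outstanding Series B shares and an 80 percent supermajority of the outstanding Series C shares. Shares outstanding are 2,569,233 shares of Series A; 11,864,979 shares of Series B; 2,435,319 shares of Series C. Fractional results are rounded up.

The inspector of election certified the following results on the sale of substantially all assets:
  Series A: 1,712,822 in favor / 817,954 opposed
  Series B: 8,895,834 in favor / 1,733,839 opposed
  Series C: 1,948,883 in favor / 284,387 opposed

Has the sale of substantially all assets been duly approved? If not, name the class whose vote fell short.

Not approved — the Series B shares did not give the required vote.

Series A: 2/3 of 2569233 = 1712822; 1,712,822 required, 1,712,822 in favor — approved.
Series B: 3/4 of 11864979 = 8898734.25, rounded up to 8898735; 8,898,735 required, 8,895,834 in favor — not approved.
Series C: 4/5 of 2435319 = 1948255.20, rounded up to 1948256; 1,948,256 required, 1,948,883 in favor — approved.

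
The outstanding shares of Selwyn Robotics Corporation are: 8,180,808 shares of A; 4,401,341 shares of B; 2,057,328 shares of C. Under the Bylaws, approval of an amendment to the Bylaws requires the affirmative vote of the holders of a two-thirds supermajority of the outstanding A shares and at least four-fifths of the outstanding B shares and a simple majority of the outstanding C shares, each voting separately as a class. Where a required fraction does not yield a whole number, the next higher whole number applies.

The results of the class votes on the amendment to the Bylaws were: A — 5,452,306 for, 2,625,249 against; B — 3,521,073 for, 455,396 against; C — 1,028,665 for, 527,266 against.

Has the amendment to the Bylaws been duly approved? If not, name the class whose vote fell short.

A: 2/3 of 8180808 = 5453872; 5,453,872 required, 5,452,306 in favor — not approved.
B: 4/5 of 4401341 = 3521072.80, rounded up to 3521073; 3,521,073 required, 3,521,073 in favor — approved.
C: a majority of 2057328 is 1028665; 1,028,665 required, 1,028,665 in favor — approved.

Not approved — the A shares did not give the required vote.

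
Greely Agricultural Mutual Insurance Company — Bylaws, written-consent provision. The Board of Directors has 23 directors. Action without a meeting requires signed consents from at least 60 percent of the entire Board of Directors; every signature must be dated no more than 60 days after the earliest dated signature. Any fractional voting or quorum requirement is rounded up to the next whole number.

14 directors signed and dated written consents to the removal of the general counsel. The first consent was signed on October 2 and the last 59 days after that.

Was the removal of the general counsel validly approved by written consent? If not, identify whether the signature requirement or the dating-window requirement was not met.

Signatures required: at least 60 percent of 23 — 3/5 of 23 = 13.80, rounded up to 14, so 14 needed; 14 signed. Sufficient.
Dating window: the latest signature is 59 days after the earliest; the limit is 60 days. Within the window.

Effective — both the signature and dating-window requirements are satisfied.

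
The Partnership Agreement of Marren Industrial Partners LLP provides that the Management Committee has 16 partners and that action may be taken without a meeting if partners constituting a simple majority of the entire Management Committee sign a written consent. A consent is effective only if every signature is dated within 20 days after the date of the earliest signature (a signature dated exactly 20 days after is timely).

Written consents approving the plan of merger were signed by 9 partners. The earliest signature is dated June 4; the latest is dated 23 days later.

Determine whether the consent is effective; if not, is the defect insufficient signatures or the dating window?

Signatures required: a simple majority of 16 — a majority of 16 is 9, so 9 needed; 9 signed. Sufficient.
Dating window: the latest signature is 23 days after the earliest; the limit is 20 days. Outside the window.

Not effective — dating-window requirement not satisfied.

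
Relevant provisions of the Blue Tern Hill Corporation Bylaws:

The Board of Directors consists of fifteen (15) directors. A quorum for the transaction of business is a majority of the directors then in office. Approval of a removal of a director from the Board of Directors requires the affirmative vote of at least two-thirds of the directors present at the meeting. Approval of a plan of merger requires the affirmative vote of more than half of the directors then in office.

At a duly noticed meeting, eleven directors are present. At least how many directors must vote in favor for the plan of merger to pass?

The plan of merger requires a majority of the directors then in office (15).
A majority of 15 is 8.

8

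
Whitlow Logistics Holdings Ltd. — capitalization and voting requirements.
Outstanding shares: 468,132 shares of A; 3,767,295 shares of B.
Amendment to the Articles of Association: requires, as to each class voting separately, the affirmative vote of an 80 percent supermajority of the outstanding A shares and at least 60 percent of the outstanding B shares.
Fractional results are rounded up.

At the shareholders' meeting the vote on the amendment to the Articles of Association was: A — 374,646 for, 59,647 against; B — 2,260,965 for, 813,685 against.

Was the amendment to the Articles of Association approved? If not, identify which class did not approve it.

A: 4/5 of 468132 = 374505.60, rounded up to 374506; 374,506 required, 374,646 in favor — approved.
B: 3/5 of 3767295 = 2260377; 2,260,377 required, 2,260,965 in favor — approved.

Approved — every class gave the required vote.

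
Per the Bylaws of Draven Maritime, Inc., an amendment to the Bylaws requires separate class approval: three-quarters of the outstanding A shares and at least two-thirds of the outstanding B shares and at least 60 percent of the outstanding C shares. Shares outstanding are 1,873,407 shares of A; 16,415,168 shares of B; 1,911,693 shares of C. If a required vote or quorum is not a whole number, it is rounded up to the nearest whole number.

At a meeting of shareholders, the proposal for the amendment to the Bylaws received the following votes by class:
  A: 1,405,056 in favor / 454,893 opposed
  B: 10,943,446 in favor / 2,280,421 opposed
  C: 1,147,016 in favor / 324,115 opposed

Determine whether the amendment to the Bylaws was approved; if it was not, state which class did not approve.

Approved — every class gave the required vote.

A: 3/4 of 1873407 = 1405055.25, rounded up to 1405056; 1,405,056 required, 1,405,056 in favor — approved.
B: 2/3 of 16415168 = 10943445.33, rounded up to 10943446; 10,943,446 required, 10,943,446 in favor — approved.
C: 3/5 of 1911693 = 1147015.80, rounded up to 1147016; 1,147,016 required, 1,147,016 in favor — approved.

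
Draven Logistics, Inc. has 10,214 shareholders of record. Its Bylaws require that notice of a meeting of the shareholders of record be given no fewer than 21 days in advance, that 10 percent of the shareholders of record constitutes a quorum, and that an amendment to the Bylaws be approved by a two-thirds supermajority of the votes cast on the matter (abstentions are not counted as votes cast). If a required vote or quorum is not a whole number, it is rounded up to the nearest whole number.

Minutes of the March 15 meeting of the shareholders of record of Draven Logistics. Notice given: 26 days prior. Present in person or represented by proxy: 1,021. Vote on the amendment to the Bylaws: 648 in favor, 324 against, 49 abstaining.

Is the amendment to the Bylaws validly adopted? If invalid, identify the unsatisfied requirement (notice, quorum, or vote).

Notice: 26 days given; 21 required. Satisfied.
Quorum: 10% of 10,214 = 1,021.40, rounded up to 1,022; 1,021 present. Not satisfied.
Vote: requires two-thirds of the votes cast (1,021 − 49 abstaining = 972); 2/3 of 972 = 648, so 648 needed; 648 in favor. Satisfied.

Invalid — quorum requirement not satisfied.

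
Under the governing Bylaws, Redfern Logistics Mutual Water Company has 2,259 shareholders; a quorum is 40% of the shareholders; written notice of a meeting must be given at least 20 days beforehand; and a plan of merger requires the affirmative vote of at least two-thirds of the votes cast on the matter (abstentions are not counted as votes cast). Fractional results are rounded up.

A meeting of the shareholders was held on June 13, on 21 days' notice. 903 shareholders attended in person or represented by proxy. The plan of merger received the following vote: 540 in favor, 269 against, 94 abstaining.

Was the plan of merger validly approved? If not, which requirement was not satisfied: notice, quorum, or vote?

Invalid — quorum requirement not satisfied.

Notice: 21 days given; 20 required. Satisfied.
Quorum: 40% of 2,259 = 903.60, rounded up to 904; 903 present. Not satisfied.
Vote: requires two-thirds of the votes cast (903 − 94 abstaining = 809); 2/3 of 809 = 539.33, rounded up to 540, so 540 needed; 540 in favor. Satisfied.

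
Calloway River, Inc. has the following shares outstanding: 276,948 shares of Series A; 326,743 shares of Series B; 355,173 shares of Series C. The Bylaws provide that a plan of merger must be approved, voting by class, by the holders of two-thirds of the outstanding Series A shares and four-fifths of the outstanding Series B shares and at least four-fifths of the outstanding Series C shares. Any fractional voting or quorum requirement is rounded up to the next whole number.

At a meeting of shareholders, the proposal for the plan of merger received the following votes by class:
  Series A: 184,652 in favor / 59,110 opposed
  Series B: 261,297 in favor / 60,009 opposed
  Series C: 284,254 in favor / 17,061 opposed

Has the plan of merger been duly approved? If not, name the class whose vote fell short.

Series A: 2/3 of 276948 = 184632; 184,632 required, 184,652 in favor — approved.
Series B: 4/5 of 326743 = 261394.40, rounded up to 261395; 261,395 required, 261,297 in favor — not approved.
Series C: 4/5 of 355173 = 284138.40, rounded up to 284139; 284,139 required, 284,254 in favor — approved.

Not approved — the Series B shares did not give the required vote.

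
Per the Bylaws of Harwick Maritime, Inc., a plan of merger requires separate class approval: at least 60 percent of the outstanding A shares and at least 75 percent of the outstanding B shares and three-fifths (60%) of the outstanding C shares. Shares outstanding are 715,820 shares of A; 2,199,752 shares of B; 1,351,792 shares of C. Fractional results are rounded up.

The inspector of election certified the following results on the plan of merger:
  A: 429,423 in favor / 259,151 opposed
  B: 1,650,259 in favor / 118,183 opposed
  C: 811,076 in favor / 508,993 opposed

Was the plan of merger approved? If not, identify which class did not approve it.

Not approved — the A shares did not give the required vote.

A: 3/5 of 715820 = 429492; 429,492 required, 429,423 in favor — not approved.
B: 3/4 of 2199752 = 1649814; 1,649,814 required, 1,650,259 in favor — approved.
C: 3/5 of 1351792 = 811075.20, rounded up to 811076; 811,076 required, 811,076 in favor — approved.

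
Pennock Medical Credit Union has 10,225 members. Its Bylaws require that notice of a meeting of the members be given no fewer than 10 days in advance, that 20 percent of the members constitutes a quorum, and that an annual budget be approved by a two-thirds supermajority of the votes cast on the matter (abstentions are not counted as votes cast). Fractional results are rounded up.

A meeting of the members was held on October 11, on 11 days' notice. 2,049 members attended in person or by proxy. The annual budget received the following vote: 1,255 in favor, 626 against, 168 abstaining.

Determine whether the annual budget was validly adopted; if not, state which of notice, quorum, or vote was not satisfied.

Notice: 11 days given; 10 required. Satisfied.
Quorum: 20% of 10,225 = 2,045; 2,049 present. Satisfied.
Vote: requires two-thirds of the votes cast (2,049 − 168 abstaining = 1,881); 2/3 of 1881 = 1254, so 1,254 needed; 1,255 in favor. Satisfied.

Valid — all requirements satisfied.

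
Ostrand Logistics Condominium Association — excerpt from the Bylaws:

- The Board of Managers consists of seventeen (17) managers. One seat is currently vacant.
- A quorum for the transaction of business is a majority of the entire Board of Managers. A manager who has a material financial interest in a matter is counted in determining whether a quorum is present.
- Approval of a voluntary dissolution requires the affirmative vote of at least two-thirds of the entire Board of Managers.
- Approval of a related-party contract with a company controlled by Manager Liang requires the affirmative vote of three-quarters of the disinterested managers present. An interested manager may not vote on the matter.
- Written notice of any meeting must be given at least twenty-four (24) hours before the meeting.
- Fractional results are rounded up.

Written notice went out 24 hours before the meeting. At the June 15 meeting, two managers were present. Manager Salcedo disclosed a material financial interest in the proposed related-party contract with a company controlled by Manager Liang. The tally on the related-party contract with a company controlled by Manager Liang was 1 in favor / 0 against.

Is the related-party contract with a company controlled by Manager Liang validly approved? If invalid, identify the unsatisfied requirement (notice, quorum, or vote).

Notice: 24 hours given; 24 required (24 ≥ 24). Satisfied.
Quorum: 2 present (interested managers count toward quorum); quorum is 9. Not satisfied.
Vote: the related-party contract with a company controlled by Manager Liang requires three-fourths of the disinterested managers present (2 − 1 = 1). 3/4 of 1 = 0.75, rounded up to 1, so 1 affirmative vote is needed; 1 voted in favor. Satisfied. (Moot — without a quorum no business can be validly transacted.)

Invalid — quorum requirement not satisfied.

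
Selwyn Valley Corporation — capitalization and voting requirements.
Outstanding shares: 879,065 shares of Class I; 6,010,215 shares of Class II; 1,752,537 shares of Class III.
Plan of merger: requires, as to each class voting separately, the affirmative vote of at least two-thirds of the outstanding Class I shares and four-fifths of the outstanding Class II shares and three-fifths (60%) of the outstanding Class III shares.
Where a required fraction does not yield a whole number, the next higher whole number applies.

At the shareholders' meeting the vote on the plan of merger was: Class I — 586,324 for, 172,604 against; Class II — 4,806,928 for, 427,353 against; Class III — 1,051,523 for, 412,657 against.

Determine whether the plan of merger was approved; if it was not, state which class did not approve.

Class I: 2/3 of 879065 = 586043.33, rounded up to 586044; 586,044 required, 586,324 in favor — approved.
Class II: 4/5 of 6010215 = 4808172; 4,808,172 required, 4,806,928 in favor — not approved.
Class III: 3/5 of 1752537 = 1051522.20, rounded up to 1051523; 1,051,523 required, 1,051,523 in favor — approved.

Not approved — the Class II shares did not give the required vote.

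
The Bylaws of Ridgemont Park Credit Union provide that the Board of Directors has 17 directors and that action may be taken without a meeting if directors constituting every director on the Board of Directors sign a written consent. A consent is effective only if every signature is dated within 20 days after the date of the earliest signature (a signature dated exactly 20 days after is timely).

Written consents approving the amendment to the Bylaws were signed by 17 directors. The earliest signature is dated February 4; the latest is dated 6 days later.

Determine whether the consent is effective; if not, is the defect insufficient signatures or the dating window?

Effective — both the signature and dating-window requirements are satisfied.

Signatures required: every one of 17 — unanimous means all 17, so 17 needed; 17 signed. Sufficient.
Dating window: the latest signature is 6 days after the earliest; the limit is 20 days. Within the window.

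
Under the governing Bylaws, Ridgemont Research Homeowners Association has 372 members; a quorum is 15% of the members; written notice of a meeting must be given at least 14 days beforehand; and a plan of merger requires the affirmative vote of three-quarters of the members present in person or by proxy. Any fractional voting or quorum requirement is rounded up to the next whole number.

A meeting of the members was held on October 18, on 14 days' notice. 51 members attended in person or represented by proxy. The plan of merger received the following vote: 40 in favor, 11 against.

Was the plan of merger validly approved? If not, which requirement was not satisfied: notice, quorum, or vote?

Notice: 14 days given; 14 required. Satisfied.
Quorum: 15% of 372 = 55.80, rounded up to 56; 51 present. Not satisfied.
Vote: requires three-fourths of those present (51); 3/4 of 51 = 38.25, rounded up to 39, so 39 needed; 40 in favor. Satisfied.

Invalid — quorum requirement not satisfied.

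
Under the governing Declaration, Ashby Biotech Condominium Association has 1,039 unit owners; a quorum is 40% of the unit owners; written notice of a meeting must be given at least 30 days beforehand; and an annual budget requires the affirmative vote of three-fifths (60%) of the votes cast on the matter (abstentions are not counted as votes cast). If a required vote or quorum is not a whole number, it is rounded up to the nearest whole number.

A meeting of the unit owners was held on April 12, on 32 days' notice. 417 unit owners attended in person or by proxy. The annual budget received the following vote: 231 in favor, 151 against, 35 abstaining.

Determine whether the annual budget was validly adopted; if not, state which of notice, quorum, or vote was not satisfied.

Notice: 32 days given; 30 required. Satisfied.
Quorum: 40% of 1,039 = 415.60, rounded up to 416; 417 present. Satisfied.
Vote: requires three-fifths of the votes cast (417 − 35 abstaining = 382); 3/5 of 382 = 229.20, rounded up to 230, so 230 needed; 231 in favor. Satisfied.

Valid — all requirements satisfied.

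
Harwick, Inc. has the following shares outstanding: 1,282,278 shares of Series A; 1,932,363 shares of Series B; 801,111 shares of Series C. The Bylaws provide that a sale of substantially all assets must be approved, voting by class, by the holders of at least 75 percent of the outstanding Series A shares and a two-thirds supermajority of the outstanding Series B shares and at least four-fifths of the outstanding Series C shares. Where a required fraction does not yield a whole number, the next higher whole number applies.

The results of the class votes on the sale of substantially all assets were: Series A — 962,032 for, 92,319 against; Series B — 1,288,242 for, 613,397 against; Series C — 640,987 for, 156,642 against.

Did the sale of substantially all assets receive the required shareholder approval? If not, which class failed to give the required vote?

Approved — every class gave the required vote.

Series A: 3/4 of 1282278 = 961708.50, rounded up to 961709; 961,709 required, 962,032 in favor — approved.
Series B: 2/3 of 1932363 = 1288242; 1,288,242 required, 1,288,242 in favor — approved.
Series C: 4/5 of 801111 = 640888.80, rounded up to 640889; 640,889 required, 640,987 in favor — approved.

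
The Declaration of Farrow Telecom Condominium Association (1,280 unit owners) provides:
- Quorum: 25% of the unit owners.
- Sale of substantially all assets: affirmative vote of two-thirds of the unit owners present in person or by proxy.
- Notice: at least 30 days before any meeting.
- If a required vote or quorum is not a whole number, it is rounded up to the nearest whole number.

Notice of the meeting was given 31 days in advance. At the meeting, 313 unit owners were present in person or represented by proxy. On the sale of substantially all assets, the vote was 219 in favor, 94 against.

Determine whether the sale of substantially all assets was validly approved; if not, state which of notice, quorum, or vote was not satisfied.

Invalid — quorum requirement not satisfied.

Notice: 31 days given; 30 required. Satisfied.
Quorum: 25% of 1,280 = 320; 313 present. Not satisfied.
Vote: requires two-thirds of those present (313); 2/3 of 313 = 208.67, rounded up to 209, so 209 needed; 219 in favor. Satisfied.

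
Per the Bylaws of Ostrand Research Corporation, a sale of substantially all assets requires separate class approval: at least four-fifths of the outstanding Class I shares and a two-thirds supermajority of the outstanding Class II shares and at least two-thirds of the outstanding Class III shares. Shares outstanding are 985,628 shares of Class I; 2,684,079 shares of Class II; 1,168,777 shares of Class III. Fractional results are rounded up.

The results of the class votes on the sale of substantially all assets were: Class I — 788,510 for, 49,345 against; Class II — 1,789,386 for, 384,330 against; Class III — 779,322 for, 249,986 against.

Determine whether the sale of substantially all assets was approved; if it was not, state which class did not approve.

Approved — every class gave the required vote.

Class I: 4/5 of 985628 = 788502.40, rounded up to 788503; 788,503 required, 788,510 in favor — approved.
Class II: 2/3 of 2684079 = 1789386; 1,789,386 required, 1,789,386 in favor — approved.
Class III: 2/3 of 1168777 = 779184.67, rounded up to 779185; 779,185 required, 779,322 in favor — approved.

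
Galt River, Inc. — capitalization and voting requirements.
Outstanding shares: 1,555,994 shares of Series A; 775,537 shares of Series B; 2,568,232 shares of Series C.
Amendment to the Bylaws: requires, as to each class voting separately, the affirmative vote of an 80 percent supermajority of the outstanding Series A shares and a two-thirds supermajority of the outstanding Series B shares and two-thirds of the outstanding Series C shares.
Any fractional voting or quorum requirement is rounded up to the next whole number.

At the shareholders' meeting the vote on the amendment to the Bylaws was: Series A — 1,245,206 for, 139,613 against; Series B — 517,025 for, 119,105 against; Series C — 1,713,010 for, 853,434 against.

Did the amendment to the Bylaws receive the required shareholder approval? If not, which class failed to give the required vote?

Approved — every class gave the required vote.

Series A: 4/5 of 1555994 = 1244795.20, rounded up to 1244796; 1,244,796 required, 1,245,206 in favor — approved.
Series B: 2/3 of 775537 = 517024.67, rounded up to 517025; 517,025 required, 517,025 in favor — approved.
Series C: 2/3 of 2568232 = 1712154.67, rounded up to 1712155; 1,712,155 required, 1,713,010 in favor — approved.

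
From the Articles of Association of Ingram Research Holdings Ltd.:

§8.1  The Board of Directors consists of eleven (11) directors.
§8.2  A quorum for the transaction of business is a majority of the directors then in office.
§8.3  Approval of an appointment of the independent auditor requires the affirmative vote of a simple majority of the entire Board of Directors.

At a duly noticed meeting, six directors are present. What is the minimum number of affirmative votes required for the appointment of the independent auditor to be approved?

The appointment of the independent auditor requires a majority of the entire Board of Directors (11).
A majority of 11 is 6.

6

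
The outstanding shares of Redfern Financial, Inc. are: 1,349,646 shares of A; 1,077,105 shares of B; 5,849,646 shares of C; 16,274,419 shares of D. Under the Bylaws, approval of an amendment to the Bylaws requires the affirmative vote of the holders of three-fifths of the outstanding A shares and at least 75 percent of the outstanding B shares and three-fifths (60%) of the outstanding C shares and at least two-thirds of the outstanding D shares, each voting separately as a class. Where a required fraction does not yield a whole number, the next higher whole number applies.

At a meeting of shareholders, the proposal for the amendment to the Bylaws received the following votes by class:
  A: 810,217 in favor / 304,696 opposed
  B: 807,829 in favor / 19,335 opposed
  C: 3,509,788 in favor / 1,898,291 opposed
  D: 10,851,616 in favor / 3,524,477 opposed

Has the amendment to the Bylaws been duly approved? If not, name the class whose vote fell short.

A: 3/5 of 1349646 = 809787.60, rounded up to 809788; 809,788 required, 810,217 in favor — approved.
B: 3/4 of 1077105 = 807828.75, rounded up to 807829; 807,829 required, 807,829 in favor — approved.
C: 3/5 of 5849646 = 3509787.60, rounded up to 3509788; 3,509,788 required, 3,509,788 in favor — approved.
D: 2/3 of 16274419 = 10849612.67, rounded up to 10849613; 10,849,613 required, 10,851,616 in favor — approved.

Approved — every class gave the required vote.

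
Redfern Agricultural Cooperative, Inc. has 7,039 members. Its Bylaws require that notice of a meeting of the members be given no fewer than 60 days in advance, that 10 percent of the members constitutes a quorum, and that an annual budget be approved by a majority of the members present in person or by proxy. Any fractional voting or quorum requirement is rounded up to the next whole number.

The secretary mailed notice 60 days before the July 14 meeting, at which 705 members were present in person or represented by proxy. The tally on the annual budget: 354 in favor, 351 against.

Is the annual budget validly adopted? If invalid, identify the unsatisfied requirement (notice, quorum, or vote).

Valid — all requirements satisfied.

Notice: 60 days given; 60 required. Satisfied.
Quorum: 10% of 7,039 = 703.90, rounded up to 704; 705 present. Satisfied.
Vote: requires a majority of those present (705); a majority of 705 is 353, so 353 needed; 354 in favor. Satisfied.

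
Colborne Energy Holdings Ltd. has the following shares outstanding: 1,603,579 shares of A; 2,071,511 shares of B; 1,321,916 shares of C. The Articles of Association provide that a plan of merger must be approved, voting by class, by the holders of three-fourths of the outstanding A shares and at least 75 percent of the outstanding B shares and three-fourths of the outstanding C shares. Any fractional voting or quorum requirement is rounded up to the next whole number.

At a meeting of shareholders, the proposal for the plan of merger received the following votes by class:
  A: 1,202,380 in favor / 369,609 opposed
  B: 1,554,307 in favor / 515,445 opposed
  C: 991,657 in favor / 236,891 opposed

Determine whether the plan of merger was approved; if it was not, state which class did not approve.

Not approved — the A shares did not give the required vote.

A: 3/4 of 1603579 = 1202684.25, rounded up to 1202685; 1,202,685 required, 1,202,380 in favor — not approved.
B: 3/4 of 2071511 = 1553633.25, rounded up to 1553634; 1,553,634 required, 1,554,307 in favor — approved.
C: 3/4 of 1321916 = 991437; 991,437 required, 991,657 in favor — approved.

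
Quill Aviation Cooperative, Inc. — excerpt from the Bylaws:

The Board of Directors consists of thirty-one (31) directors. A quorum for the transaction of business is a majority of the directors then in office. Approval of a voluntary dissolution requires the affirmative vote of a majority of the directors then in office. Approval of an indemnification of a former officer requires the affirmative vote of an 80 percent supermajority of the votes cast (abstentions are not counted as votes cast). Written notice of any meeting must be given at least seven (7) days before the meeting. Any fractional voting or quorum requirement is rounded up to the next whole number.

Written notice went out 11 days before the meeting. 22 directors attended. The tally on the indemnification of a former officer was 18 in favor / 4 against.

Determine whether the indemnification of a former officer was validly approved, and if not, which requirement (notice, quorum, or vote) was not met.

Notice: 11 days given; 7 required (11 ≥ 7). Satisfied.
Quorum: 22 present; quorum is 16. Satisfied.
Vote: the indemnification of a former officer requires four-fifths of the votes cast (22). 4/5 of 22 = 17.60, rounded up to 18, so 18 affirmative votes are needed; 18 voted in favor. Satisfied.

Valid — all requirements satisfied.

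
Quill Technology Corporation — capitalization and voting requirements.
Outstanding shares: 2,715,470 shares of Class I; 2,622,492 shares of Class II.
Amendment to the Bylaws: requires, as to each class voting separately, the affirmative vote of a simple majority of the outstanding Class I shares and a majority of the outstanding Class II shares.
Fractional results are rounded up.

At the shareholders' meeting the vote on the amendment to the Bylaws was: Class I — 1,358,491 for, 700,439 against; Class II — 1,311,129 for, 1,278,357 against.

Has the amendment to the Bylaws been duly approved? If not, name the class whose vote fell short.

Class I: a majority of 2715470 is 1357736; 1,357,736 required, 1,358,491 in favor — approved.
Class II: a majority of 2622492 is 1311247; 1,311,247 required, 1,311,129 in favor — not approved.

Not approved — the Class II shares did not give the required vote.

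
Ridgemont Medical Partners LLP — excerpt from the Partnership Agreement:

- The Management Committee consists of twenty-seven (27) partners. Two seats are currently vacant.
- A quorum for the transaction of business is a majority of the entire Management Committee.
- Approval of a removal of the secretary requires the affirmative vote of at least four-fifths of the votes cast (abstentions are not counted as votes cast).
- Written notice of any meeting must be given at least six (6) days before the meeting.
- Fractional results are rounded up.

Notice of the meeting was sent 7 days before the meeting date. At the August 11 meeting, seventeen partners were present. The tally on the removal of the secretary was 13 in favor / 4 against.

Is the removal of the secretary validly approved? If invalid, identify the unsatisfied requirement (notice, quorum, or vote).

Notice: 7 days given; 6 required (7 ≥ 6). Satisfied.
Quorum: 17 present; quorum is 14. Satisfied.
Vote: the removal of the secretary requires four-fifths of the votes cast (17). 4/5 of 17 = 13.60, rounded up to 14, so 14 affirmative votes are needed; 13 voted in favor. Not satisfied.

Invalid — vote requirement not satisfied.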